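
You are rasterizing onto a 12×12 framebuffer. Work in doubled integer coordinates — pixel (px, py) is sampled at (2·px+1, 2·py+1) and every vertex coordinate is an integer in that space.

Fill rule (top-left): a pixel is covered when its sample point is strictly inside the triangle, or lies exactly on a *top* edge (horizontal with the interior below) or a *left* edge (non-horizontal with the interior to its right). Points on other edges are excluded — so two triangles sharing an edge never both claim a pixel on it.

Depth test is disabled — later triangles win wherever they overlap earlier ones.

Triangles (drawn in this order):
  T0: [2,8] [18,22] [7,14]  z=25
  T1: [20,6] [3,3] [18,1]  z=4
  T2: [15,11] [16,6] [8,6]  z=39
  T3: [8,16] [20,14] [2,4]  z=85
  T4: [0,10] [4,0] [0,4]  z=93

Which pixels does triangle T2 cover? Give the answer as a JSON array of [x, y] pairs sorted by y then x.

T0:
  2·area = 26
  edge (2, 8)→(18, 22): d=(16,14) right/bottom  bias=-1
  edge (18, 22)→(7, 14): d=(-11,-8) top-left  bias=+0
  edge (7, 14)→(2, 8): d=(-5,-6) top-left  bias=+0
    (1,4)@(3, 9): e=[2,23,1] → █
    (2,4)@(5, 9): e=[-26,39,13] → ·
    (1,5)@(3, 11): e=[34,1,-9] → ·
    (2,5)@(5, 11): e=[6,17,3] → █
    (3,5)@(7, 11): e=[-22,33,15] → ·
    (2,6)@(5, 13): e=[38,-5,-7] → ·
    (3,6)@(7, 13): e=[10,11,5] → █
    (4,6)@(9, 13): e=[-18,27,17] → ·
    (3,7)@(7, 15): e=[42,-11,-5] → ·
    (4,7)@(9, 15): e=[14,5,7] → █
    (5,7)@(11, 15): e=[-14,21,19] → ·
    (4,8)@(9, 17): e=[46,-17,-3] → ·
  covered (4 px):
    · · · · · · · · · · · ·
    · · · · · · · · · · · ·
    · · · · · · · · · · · ·
    · · · · · · · · · · · ·
    · █ · · · · · · · · · ·
    · · █ · · · · · · · · ·
    · · · █ · · · · · · · ·
    · · · · █ · · · · · · ·
    · · · · · · · · · · · ·
    · · · · · · · · · · · ·
    · · · · · · · · · · · ·
    · · · · · · · · · · · ·
T1:
  2·area = 79
  edge (20, 6)→(3, 3): d=(-17,-3) top-left  bias=+0
  edge (3, 3)→(18, 1): d=(15,-2) top-left  bias=+0
  edge (18, 1)→(20, 6): d=(2,5) right/bottom  bias=-1
    (1,1)@(3, 3): e=[0,0,79] → █  [on edge]
    (2,1)@(5, 3): e=[6,4,69] → █
    (3,1)@(7, 3): e=[12,8,59] → █
    (4,1)@(9, 3): e=[18,12,49] → █
    (5,1)@(11, 3): e=[24,16,39] → █
    (6,1)@(13, 3): e=[30,20,29] → █
    (7,1)@(15, 3): e=[36,24,19] → █
    (8,1)@(17, 3): e=[42,28,9] → █
    (9,1)@(19, 3): e=[48,32,-1] → ·
    (1,2)@(3, 5): e=[-34,30,83] → ·
    (2,2)@(5, 5): e=[-28,34,73] → ·
    (3,2)@(7, 5): e=[-22,38,63] → ·
  covered (11 px):
    · · · · · · · · · · · ·
    · █ █ █ █ █ █ █ █ · · ·
    · · · · · · · █ █ █ · ·
    · · · · · · · · · · · ·
    · · · · · · · · · · · ·
    · · · · · · · · · · · ·
    · · · · · · · · · · · ·
    · · · · · · · · · · · ·
    · · · · · · · · · · · ·
    · · · · · · · · · · · ·
    · · · · · · · · · · · ·
    · · · · · · · · · · · ·
T2:
  2·area = 40  (B↔C swapped to make it positive)
  edge (15, 11)→(8, 6): d=(-7,-5) top-left  bias=+0
  edge (8, 6)→(16, 6): d=(8,0) top-left  bias=+0
  edge (16, 6)→(15, 11): d=(-1,5) right/bottom  bias=-1
    (0,0)@(1, 1): e=[0,-40,80] → ·  [on edge]
    (8,0)@(17, 1): e=[80,-40,0] → ·  [on edge]
    (5,3)@(11, 7): e=[8,8,24] → █
    (6,3)@(13, 7): e=[18,8,14] → █
    (7,3)@(15, 7): e=[28,8,4] → █
    (8,3)@(17, 7): e=[38,8,-6] → ·
    (5,4)@(11, 9): e=[-6,24,22] → ·
    (6,4)@(13, 9): e=[4,24,12] → █
    (8,4)@(17, 9): e=[24,24,-8] → ·
    (6,5)@(13, 11): e=[-10,40,10] → ·
    (7,5)@(15, 11): e=[0,40,0] → ·  [on edge]
    (6,10)@(13, 21): e=[-80,120,0] → ·  [on edge]
  covered (5 px):
    · · · · · · · · · · · ·
    · · · · · · · · · · · ·
    · · · · · · · · · · · ·
    · · · · · █ █ █ · · · ·
    · · · · · · █ █ · · · ·
    · · · · · · · · · · · ·
    · · · · · · · · · · · ·
    · · · · · · · · · · · ·
    · · · · · · · · · · · ·
    · · · · · · · · · · · ·
    · · · · · · · · · · · ·
    · · · · · · · · · · · ·
T3:
  2·area = 156  (B↔C swapped to make it positive)
  edge (8, 16)→(2, 4): d=(-6,-12) top-left  bias=+0
  edge (2, 4)→(20, 14): d=(18,10) right/bottom  bias=-1
  edge (20, 14)→(8, 16): d=(-12,2) right/bottom  bias=-1
    (1,2)@(3, 5): e=[6,8,142] → █
    (2,2)@(5, 5): e=[30,-12,138] → ·
    (1,3)@(3, 7): e=[-6,44,118] → ·
    (2,3)@(5, 7): e=[18,24,114] → █
    (3,3)@(7, 7): e=[42,4,110] → █
    (4,3)@(9, 7): e=[66,-16,106] → ·
    (2,4)@(5, 9): e=[6,60,90] → █
    (4,4)@(9, 9): e=[54,20,82] → █
    (5,4)@(11, 9): e=[78,0,78] → ·  [on edge]
    (2,5)@(5, 11): e=[-6,96,66] → ·
    (3,5)@(7, 11): e=[18,76,62] → █
    (5,5)@(11, 11): e=[66,36,54] → █
  covered (19 px):
    · · · · · · · · · · · ·
    · · · · · · · · · · · ·
    · █ · · · · · · · · · ·
    · · █ █ · · · · · · · ·
    · · █ █ █ · · · · · · ·
    · · · █ █ █ █ · · · · ·
    · · · █ █ █ █ █ █ · · ·
    · · · · █ █ █ · · · · ·
    · · · · · · · · · · · ·
    · · · · · · · · · · · ·
    · · · · · · · · · · · ·
    · · · · · · · · · · · ·
T4:
  2·area = 24  (B↔C swapped to make it positive)
  edge (0, 10)→(0, 4): d=(0,-6) top-left  bias=+0
  edge (0, 4)→(4, 0): d=(4,-4) top-left  bias=+0
  edge (4, 0)→(0, 10): d=(-4,10) right/bottom  bias=-1
    (1,0)@(3, 1): e=[18,0,6] → █  [on edge]
    (2,0)@(5, 1): e=[30,8,-14] → ·
    (0,1)@(1, 3): e=[6,0,18] → █  [on edge]
    (1,1)@(3, 3): e=[18,8,-2] → ·
    (0,2)@(1, 5): e=[6,8,10] → █
    (1,2)@(3, 5): e=[18,16,-10] → ·
    (0,3)@(1, 7): e=[6,16,2] → █
    (1,3)@(3, 7): e=[18,24,-18] → ·
    (0,4)@(1, 9): e=[6,24,-6] → ·
  covered (4 px):
    · █ · · · · · · · · · ·
    █ · · · · · · · · · · ·
    █ · · · · · · · · · · ·
    █ · · · · · · · · · · ·
    · · · · · · · · · · · ·
    · · · · · · · · · · · ·
    · · · · · · · · · · · ·
    · · · · · · · · · · · ·
    · · · · · · · · · · · ·
    · · · · · · · · · · · ·
    · · · · · · · · · · · ·
    · · · · · · · · · · · ·

Result: [[5,3],[6,3],[7,3],[6,4],[7,4]]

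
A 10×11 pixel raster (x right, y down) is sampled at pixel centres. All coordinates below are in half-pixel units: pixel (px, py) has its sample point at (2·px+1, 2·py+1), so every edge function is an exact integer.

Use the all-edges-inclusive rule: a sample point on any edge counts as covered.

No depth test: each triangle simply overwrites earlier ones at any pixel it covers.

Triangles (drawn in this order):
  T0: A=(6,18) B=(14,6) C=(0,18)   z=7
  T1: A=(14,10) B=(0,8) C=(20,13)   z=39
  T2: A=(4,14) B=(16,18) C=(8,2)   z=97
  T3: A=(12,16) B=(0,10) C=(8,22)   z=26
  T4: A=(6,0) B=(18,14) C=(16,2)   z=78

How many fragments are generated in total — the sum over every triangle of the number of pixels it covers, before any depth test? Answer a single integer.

T0:
  2·area = 72  (B↔C swapped to make it positive)
  edge (6, 18)→(0, 18): d=(-6,0) inclusive
  edge (0, 18)→(14, 6): d=(14,-12) inclusive
  edge (14, 6)→(6, 18): d=(-8,12) inclusive
    (6,3)@(13, 7): e=[66,2,4] → █
    (7,3)@(15, 7): e=[66,26,-20] → ·
    (5,4)@(11, 9): e=[54,6,12] → █
    (6,4)@(13, 9): e=[54,30,-12] → ·
    (4,5)@(9, 11): e=[42,10,20] → █
    (5,5)@(11, 11): e=[42,34,-4] → ·
    (3,6)@(7, 13): e=[30,14,28] → █
    (5,6)@(11, 13): e=[30,62,-20] → ·
    (2,7)@(5, 15): e=[18,18,36] → █
    (4,7)@(9, 15): e=[18,66,-12] → ·
    (1,8)@(3, 17): e=[6,22,44] → █
    (3,8)@(7, 17): e=[6,70,-4] → ·
  covered (9 px):
    · · · · · · · · · ·
    · · · · · · · · · ·
    · · · · · · · · · ·
    · · · · · · █ · · ·
    · · · · · █ · · · ·
    · · · · █ · · · · ·
    · · · █ █ · · · · ·
    · · █ █ · · · · · ·
    · █ █ · · · · · · ·
    · · · · · · · · · ·
    · · · · · · · · · ·
T1:
  2·area = 30  (B↔C swapped to make it positive)
  edge (14, 10)→(20, 13): d=(6,3) inclusive
  edge (20, 13)→(0, 8): d=(-20,-5) inclusive
  edge (0, 8)→(14, 10): d=(14,2) inclusive
    (2,4)@(5, 9): e=[21,5,4] → █
    (3,4)@(7, 9): e=[15,15,0] → █  [on edge]
    (4,4)@(9, 9): e=[9,25,-4] → ·
    (2,5)@(5, 11): e=[33,-35,32] → ·
    (3,5)@(7, 11): e=[27,-25,28] → ·
    (6,5)@(13, 11): e=[9,5,16] → █
    (7,5)@(15, 11): e=[3,15,12] → █
    (8,5)@(17, 11): e=[-3,25,8] → ·
    (6,6)@(13, 13): e=[21,-35,44] → ·
    (7,6)@(15, 13): e=[15,-25,40] → ·
  covered (4 px):
    · · · · · · · · · ·
    · · · · · · · · · ·
    · · · · · · · · · ·
    · · · · · · · · · ·
    · · █ █ · · · · · ·
    · · · · · · █ █ · ·
    · · · · · · · · · ·
    · · · · · · · · · ·
    · · · · · · · · · ·
    · · · · · · · · · ·
    · · · · · · · · · ·
T2:
  2·area = 160  (B↔C swapped to make it positive)
  edge (4, 14)→(8, 2): d=(4,-12) inclusive
  edge (8, 2)→(16, 18): d=(8,16) inclusive
  edge (16, 18)→(4, 14): d=(-12,-4) inclusive
    (3,2)@(7, 5): e=[0,40,120] → █  [on edge]
    (4,2)@(9, 5): e=[24,8,128] → █
    (5,2)@(11, 5): e=[48,-24,136] → ·
    (3,3)@(7, 7): e=[8,56,96] → █
    (5,3)@(11, 7): e=[56,-8,112] → ·
    (3,4)@(7, 9): e=[16,72,72] → █
    (5,4)@(11, 9): e=[64,8,88] → █
    (6,4)@(13, 9): e=[88,-24,96] → ·
    (2,5)@(5, 11): e=[0,120,40] → █  [on edge]
    (6,5)@(13, 11): e=[96,-8,72] → ·
    (0,6)@(1, 13): e=[-40,200,0] → ·  [on edge]
    (2,6)@(5, 13): e=[8,136,16] → █
    (3,7)@(7, 15): e=[40,120,0] → █  [on edge]
    (1,8)@(3, 17): e=[0,200,-40] → ·  [on edge]
    (6,8)@(13, 17): e=[120,40,0] → █  [on edge]
    (9,9)@(19, 19): e=[200,-40,0] → ·  [on edge]
  covered (22 px):
    · · · · · · · · · ·
    · · · · · · · · · ·
    · · · █ █ · · · · ·
    · · · █ █ · · · · ·
    · · · █ █ █ · · · ·
    · · █ █ █ █ · · · ·
    · · █ █ █ █ █ · · ·
    · · · █ █ █ █ · · ·
    · · · · · · █ █ · ·
    · · · · · · · · · ·
    · · · · · · · · · ·
T3:
  2·area = 96  (B↔C swapped to make it positive)
  edge (12, 16)→(8, 22): d=(-4,6) inclusive
  edge (8, 22)→(0, 10): d=(-8,-12) inclusive
  edge (0, 10)→(12, 16): d=(12,6) inclusive
    (0,5)@(1, 11): e=[86,4,6] → █
    (1,5)@(3, 11): e=[74,28,-6] → ·
    (0,6)@(1, 13): e=[78,-12,30] → ·
    (1,6)@(3, 13): e=[66,12,18] → █
    (2,6)@(5, 13): e=[54,36,6] → █
    (3,6)@(7, 13): e=[42,60,-6] → ·
    (1,7)@(3, 15): e=[58,-4,42] → ·
    (2,7)@(5, 15): e=[46,20,30] → █
    (3,7)@(7, 15): e=[34,44,18] → █
    (4,7)@(9, 15): e=[22,68,6] → █
    (5,7)@(11, 15): e=[10,92,-6] → ·
    (2,8)@(5, 17): e=[38,4,54] → █
  covered (12 px):
    · · · · · · · · · ·
    · · · · · · · · · ·
    · · · · · · · · · ·
    · · · · · · · · · ·
    · · · · · · · · · ·
    █ · · · · · · · · ·
    · █ █ · · · · · · ·
    · · █ █ █ · · · · ·
    · · █ █ █ █ · · · ·
    · · · █ █ · · · · ·
    · · · · · · · · · ·
T4:
  2·area = 116  (B↔C swapped to make it positive)
  edge (6, 0)→(16, 2): d=(10,2) inclusive
  edge (16, 2)→(18, 14): d=(2,12) inclusive
  edge (18, 14)→(6, 0): d=(-12,-14) inclusive
    (3,0)@(7, 1): e=[8,106,2] → █
    (4,0)@(9, 1): e=[4,82,30] → █
    (5,0)@(11, 1): e=[0,58,58] → █  [on edge]
    (6,0)@(13, 1): e=[-4,34,86] → ·
    (3,1)@(7, 3): e=[28,110,-22] → ·
    (4,1)@(9, 3): e=[24,86,6] → █
    (6,1)@(13, 3): e=[16,38,62] → █
    (7,1)@(15, 3): e=[12,14,90] → █
    (8,1)@(17, 3): e=[8,-10,118] → ·
    (4,2)@(9, 5): e=[44,90,-18] → ·
    (5,2)@(11, 5): e=[40,66,10] → █
    (8,2)@(17, 5): e=[28,-6,94] → ·
  covered (15 px):
    · · · █ █ █ · · · ·
    · · · · █ █ █ █ · ·
    · · · · · █ █ █ · ·
    · · · · · · █ █ · ·
    · · · · · · · █ █ ·
    · · · · · · · · █ ·
    · · · · · · · · · ·
    · · · · · · · · · ·
    · · · · · · · · · ·
    · · · · · · · · · ·
    · · · · · · · · · ·

Final: 62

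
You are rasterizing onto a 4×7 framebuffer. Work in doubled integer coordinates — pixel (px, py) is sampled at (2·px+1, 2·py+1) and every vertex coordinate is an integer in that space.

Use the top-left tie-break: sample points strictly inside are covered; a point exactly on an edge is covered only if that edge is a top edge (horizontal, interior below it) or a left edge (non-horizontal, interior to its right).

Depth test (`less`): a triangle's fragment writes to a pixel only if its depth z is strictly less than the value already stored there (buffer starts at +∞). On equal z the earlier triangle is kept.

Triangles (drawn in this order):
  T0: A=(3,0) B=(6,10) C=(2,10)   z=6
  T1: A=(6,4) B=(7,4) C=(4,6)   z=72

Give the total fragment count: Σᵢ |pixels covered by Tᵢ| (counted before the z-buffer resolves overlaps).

T0:
  2·area = 40
  edge (3, 0)→(6, 10): d=(3,10) right/bottom  bias=-1
  edge (6, 10)→(2, 10): d=(-4,0) right/bottom  bias=-1
  edge (2, 10)→(3, 0): d=(1,-10) top-left  bias=+0
    (1,0)@(3, 1): e=[3,36,1] → X
    (2,0)@(5, 1): e=[-17,36,21] → .
    (1,1)@(3, 3): e=[9,28,3] → X
    (2,1)@(5, 3): e=[-11,28,23] → .
    (1,2)@(3, 5): e=[15,20,5] → X
    (2,2)@(5, 5): e=[-5,20,25] → .
    (1,3)@(3, 7): e=[21,12,7] → X
    (2,3)@(5, 7): e=[1,12,27] → X
    (3,3)@(7, 7): e=[-19,12,47] → .
    (1,4)@(3, 9): e=[27,4,9] → X
    (3,4)@(7, 9): e=[-13,4,49] → .
    (1,5)@(3, 11): e=[33,-4,11] → .
  covered (7 px):
    . X . .
    . X . .
    . X . .
    . X X .
    . X X .
    . . . .
    . . . .
T1:
  2·area = 2
  edge (6, 4)→(7, 4): d=(1,0) top-left  bias=+0
  edge (7, 4)→(4, 6): d=(-3,2) right/bottom  bias=-1
  edge (4, 6)→(6, 4): d=(2,-2) top-left  bias=+0
    (3,1)@(7, 3): e=[-1,3,0] → .  [on edge]
    (2,2)@(5, 5): e=[1,1,0] → X  [on edge]
    (3,2)@(7, 5): e=[1,-3,4] → .
    (1,3)@(3, 7): e=[3,-1,0] → .  [on edge]
    (2,3)@(5, 7): e=[3,-5,4] → .
    (0,4)@(1, 9): e=[5,-3,0] → .  [on edge]
  covered (1 px):
    . . . .
    . . . .
    . . X .
    . . . .
    . . . .
    . . . .
    . . . .

Final: 8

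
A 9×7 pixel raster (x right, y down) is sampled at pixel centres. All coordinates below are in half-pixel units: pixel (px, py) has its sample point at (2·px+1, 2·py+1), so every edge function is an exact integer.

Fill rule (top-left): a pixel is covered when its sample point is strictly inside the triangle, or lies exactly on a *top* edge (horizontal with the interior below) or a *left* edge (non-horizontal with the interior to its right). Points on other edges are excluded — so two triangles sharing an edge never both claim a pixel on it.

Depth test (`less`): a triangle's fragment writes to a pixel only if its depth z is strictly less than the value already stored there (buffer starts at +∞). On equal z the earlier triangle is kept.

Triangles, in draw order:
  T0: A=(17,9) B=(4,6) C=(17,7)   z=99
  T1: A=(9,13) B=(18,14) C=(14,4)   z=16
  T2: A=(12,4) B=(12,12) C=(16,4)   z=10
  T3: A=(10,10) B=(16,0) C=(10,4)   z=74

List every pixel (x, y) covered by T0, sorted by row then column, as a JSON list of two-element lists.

T0:
  2·area = 26
  edge (17, 9)→(4, 6): d=(-13,-3) top-left  bias=+0
  edge (4, 6)→(17, 7): d=(13,1) right/bottom  bias=-1
  edge (17, 7)→(17, 9): d=(0,2) right/bottom  bias=-1
    (8,0)@(17, 1): e=[104,-78,0] → .  [on edge]
    (8,1)@(17, 3): e=[78,-52,0] → .  [on edge]
    (8,2)@(17, 5): e=[52,-26,0] → .  [on edge]
    (4,3)@(9, 7): e=[2,8,16] → X
    (5,3)@(11, 7): e=[8,6,12] → X
    (6,3)@(13, 7): e=[14,4,8] → X
    (7,3)@(15, 7): e=[20,2,4] → X
    (8,3)@(17, 7): e=[26,0,0] → .  [on edge]
    (4,4)@(9, 9): e=[-24,34,16] → .
    (5,4)@(11, 9): e=[-18,32,12] → .
    (6,4)@(13, 9): e=[-12,30,8] → .
    (7,4)@(15, 9): e=[-6,28,4] → .
    (8,4)@(17, 9): e=[0,26,0] → .  [on edge]
    (8,5)@(17, 11): e=[-26,52,0] → .  [on edge]
    (8,6)@(17, 13): e=[-52,78,0] → .  [on edge]
  covered (4 px):
    . . . . . . . . .
    . . . . . . . . .
    . . . . . . . . .
    . . . . X X X X .
    . . . . . . . . .
    . . . . . . . . .
    . . . . . . . . .
T1:
  2·area = 86  (B↔C swapped to make it positive)
  edge (9, 13)→(14, 4): d=(5,-9) top-left  bias=+0
  edge (14, 4)→(18, 14): d=(4,10) right/bottom  bias=-1
  edge (18, 14)→(9, 13): d=(-9,-1) top-left  bias=+0
    (6,3)@(13, 7): e=[6,22,58] → X
    (7,3)@(15, 7): e=[24,2,60] → X
    (8,3)@(17, 7): e=[42,-18,62] → .
    (6,4)@(13, 9): e=[16,30,40] → X
    (8,4)@(17, 9): e=[52,-10,44] → .
    (5,5)@(11, 11): e=[8,58,20] → X
    (8,5)@(17, 11): e=[62,-2,26] → .
    (4,6)@(9, 13): e=[0,86,0] → X  [on edge]
    (8,6)@(17, 13): e=[72,6,8] → X
  covered (12 px):
    . . . . . . . . .
    . . . . . . . . .
    . . . . . . . . .
    . . . . . . X X .
    . . . . . . X X .
    . . . . . X X X .
    . . . . X X X X X
T2:
  2·area = 32  (B↔C swapped to make it positive)
  edge (12, 4)→(16, 4): d=(4,0) top-left  bias=+0
  edge (16, 4)→(12, 12): d=(-4,8) right/bottom  bias=-1
  edge (12, 12)→(12, 4): d=(0,-8) top-left  bias=+0
    (6,2)@(13, 5): e=[4,20,8] → X
    (7,2)@(15, 5): e=[4,4,24] → X
    (8,2)@(17, 5): e=[4,-12,40] → .
    (6,3)@(13, 7): e=[12,12,8] → X
    (7,3)@(15, 7): e=[12,-4,24] → .
    (6,4)@(13, 9): e=[20,4,8] → X
    (7,4)@(15, 9): e=[20,-12,24] → .
    (6,5)@(13, 11): e=[28,-4,8] → .
  covered (4 px):
    . . . . . . . . .
    . . . . . . . . .
    . . . . . . X X .
    . . . . . . X . .
    . . . . . . X . .
    . . . . . . . . .
    . . . . . . . . .
T3:
  2·area = 36  (B↔C swapped to make it positive)
  edge (10, 10)→(10, 4): d=(0,-6) top-left  bias=+0
  edge (10, 4)→(16, 0): d=(6,-4) top-left  bias=+0
  edge (16, 0)→(10, 10): d=(-6,10) right/bottom  bias=-1
    (7,0)@(15, 1): e=[30,2,4] → X
    (8,0)@(17, 1): e=[42,10,-16] → .
    (6,1)@(13, 3): e=[18,6,12] → X
    (7,1)@(15, 3): e=[30,14,-8] → .
    (5,2)@(11, 5): e=[6,10,20] → X
    (6,2)@(13, 5): e=[18,18,0] → .  [on edge]
    (5,3)@(11, 7): e=[6,22,8] → X
    (6,3)@(13, 7): e=[18,30,-12] → .
    (5,4)@(11, 9): e=[6,34,-4] → .
  covered (4 px):
    . . . . . . . X .
    . . . . . . X . .
    . . . . . X . . .
    . . . . . X . . .
    . . . . . . . . .
    . . . . . . . . .
    . . . . . . . . .

Result: [[4,3],[5,3],[6,3],[7,3]]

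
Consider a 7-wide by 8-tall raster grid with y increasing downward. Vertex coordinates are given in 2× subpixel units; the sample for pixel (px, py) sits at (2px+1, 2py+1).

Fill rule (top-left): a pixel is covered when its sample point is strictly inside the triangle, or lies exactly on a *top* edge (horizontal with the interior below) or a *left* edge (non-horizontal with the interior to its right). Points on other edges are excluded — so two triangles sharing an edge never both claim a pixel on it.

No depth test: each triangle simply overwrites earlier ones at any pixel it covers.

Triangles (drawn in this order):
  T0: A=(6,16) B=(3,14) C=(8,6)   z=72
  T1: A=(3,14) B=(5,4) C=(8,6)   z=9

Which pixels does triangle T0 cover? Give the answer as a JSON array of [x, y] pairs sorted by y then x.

T0:
  2·area = 34
  edge (6, 16)→(3, 14): d=(-3,-2) top-left  bias=+0
  edge (3, 14)→(8, 6): d=(5,-8) top-left  bias=+0
  edge (8, 6)→(6, 16): d=(-2,10) right/bottom  bias=-1
    (4,0)@(9, 1): e=[51,-17,0] → .  [on edge]
    (3,4)@(7, 9): e=[23,7,4] → X
    (4,4)@(9, 9): e=[27,23,-16] → .
    (2,5)@(5, 11): e=[13,1,20] → X
    (3,5)@(7, 11): e=[17,17,0] → .  [on edge]
    (2,6)@(5, 13): e=[7,11,16] → X
    (3,6)@(7, 13): e=[11,27,-4] → .
    (2,7)@(5, 15): e=[1,21,12] → X
    (3,7)@(7, 15): e=[5,37,-8] → .
  covered (4 px):
    . . . . . . .
    . . . . . . .
    . . . . . . .
    . . . . . . .
    . . . X . . .
    . . X . . . .
    . . X . . . .
    . . X . . . .
T1:
  2·area = 34
  edge (3, 14)→(5, 4): d=(2,-10) top-left  bias=+0
  edge (5, 4)→(8, 6): d=(3,2) right/bottom  bias=-1
  edge (8, 6)→(3, 14): d=(-5,8) right/bottom  bias=-1
    (2,2)@(5, 5): e=[2,3,29] → X
    (3,2)@(7, 5): e=[22,-1,13] → .
    (2,3)@(5, 7): e=[6,9,19] → X
    (3,3)@(7, 7): e=[26,5,3] → X
    (4,3)@(9, 7): e=[46,1,-13] → .
    (2,4)@(5, 9): e=[10,15,9] → X
    (3,4)@(7, 9): e=[30,11,-7] → .
    (2,5)@(5, 11): e=[14,21,-1] → .
  covered (4 px):
    . . . . . . .
    . . . . . . .
    . . X . . . .
    . . X X . . .
    . . X . . . .
    . . . . . . .
    . . . . . . .
    . . . . . . .

Result: [[3,4],[2,5],[2,6],[2,7]]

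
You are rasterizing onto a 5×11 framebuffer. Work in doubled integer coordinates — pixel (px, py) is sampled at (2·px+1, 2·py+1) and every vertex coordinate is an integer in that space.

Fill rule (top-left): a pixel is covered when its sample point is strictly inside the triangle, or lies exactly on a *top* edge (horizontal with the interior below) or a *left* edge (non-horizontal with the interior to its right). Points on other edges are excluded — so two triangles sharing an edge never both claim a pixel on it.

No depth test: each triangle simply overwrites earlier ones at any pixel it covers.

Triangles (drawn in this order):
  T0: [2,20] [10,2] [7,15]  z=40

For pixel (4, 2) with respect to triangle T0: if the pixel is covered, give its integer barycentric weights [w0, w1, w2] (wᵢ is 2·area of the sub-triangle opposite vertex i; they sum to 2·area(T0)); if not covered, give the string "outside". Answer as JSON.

T0:
  2·area = 50
  edge (2, 20)→(10, 2): d=(8,-18) top-left  bias=+0
  edge (10, 2)→(7, 15): d=(-3,13) right/bottom  bias=-1
  edge (7, 15)→(2, 20): d=(-5,5) right/bottom  bias=-1
    (4,2)@(9, 5): e=[6,4,40] → #
    (4,3)@(9, 7): e=[22,-2,30] → ·
    (3,4)@(7, 9): e=[2,18,30] → #
    (4,4)@(9, 9): e=[38,-8,20] → ·
    (3,5)@(7, 11): e=[18,12,20] → #
    (4,5)@(9, 11): e=[54,-14,10] → ·
    (3,6)@(7, 13): e=[34,6,10] → #
    (4,6)@(9, 13): e=[70,-20,0] → ·  [on edge]
    (2,7)@(5, 15): e=[14,26,10] → #
    (3,7)@(7, 15): e=[50,0,0] → ·  [on edge]
    (2,8)@(5, 17): e=[30,20,0] → ·  [on edge]
    (1,9)@(3, 19): e=[10,40,0] → ·  [on edge]
    (0,10)@(1, 21): e=[-10,60,0] → ·  [on edge]
  covered (5 px):
    · · · · ·
    · · · · ·
    · · · · #
    · · · · ·
    · · · # ·
    · · · # ·
    · · · # ·
    · · # · ·
    · · · · ·
    · · · · ·
    · · · · ·

Result: [4,40,6]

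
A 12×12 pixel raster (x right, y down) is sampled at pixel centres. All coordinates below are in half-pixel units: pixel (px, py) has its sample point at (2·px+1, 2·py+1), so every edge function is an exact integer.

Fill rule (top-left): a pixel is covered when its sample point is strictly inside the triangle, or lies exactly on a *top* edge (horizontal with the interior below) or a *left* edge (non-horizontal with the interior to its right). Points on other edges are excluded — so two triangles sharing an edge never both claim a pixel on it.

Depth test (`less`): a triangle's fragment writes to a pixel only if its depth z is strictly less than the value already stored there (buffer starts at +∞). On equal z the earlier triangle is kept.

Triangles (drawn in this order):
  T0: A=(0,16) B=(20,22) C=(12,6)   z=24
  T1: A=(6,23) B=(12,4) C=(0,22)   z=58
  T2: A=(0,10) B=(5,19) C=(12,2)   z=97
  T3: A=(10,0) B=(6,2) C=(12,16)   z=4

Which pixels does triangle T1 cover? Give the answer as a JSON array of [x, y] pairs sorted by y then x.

T0:
  2·area = 272  (B↔C swapped to make it positive)
  edge (0, 16)→(12, 6): d=(12,-10) top-left  bias=+0
  edge (12, 6)→(20, 22): d=(8,16) right/bottom  bias=-1
  edge (20, 22)→(0, 16): d=(-20,-6) top-left  bias=+0
    (5,3)@(11, 7): e=[2,24,246] → X
    (6,3)@(13, 7): e=[22,-8,258] → .
    (4,4)@(9, 9): e=[6,72,194] → X
    (6,4)@(13, 9): e=[46,8,218] → X
    (7,4)@(15, 9): e=[66,-24,230] → .
    (3,5)@(7, 11): e=[10,120,142] → X
    (7,5)@(15, 11): e=[90,-8,190] → .
    (2,6)@(5, 13): e=[14,168,90] → X
    (7,6)@(15, 13): e=[114,8,150] → X
    (8,6)@(17, 13): e=[134,-24,162] → .
    (1,7)@(3, 15): e=[18,216,38] → X
    (8,7)@(17, 15): e=[158,-8,122] → .
  covered (34 px):
    . . . . . . . . . . . .
    . . . . . . . . . . . .
    . . . . . . . . . . . .
    . . . . . X . . . . . .
    . . . . X X X . . . . .
    . . . X X X X . . . . .
    . . X X X X X X . . . .
    . X X X X X X X . . . .
    . . X X X X X X X . . .
    . . . . . X X X X . . .
    . . . . . . . . X X . .
    . . . . . . . . . . . .
T1:
  2·area = 120  (B↔C swapped to make it positive)
  edge (6, 23)→(0, 22): d=(-6,-1) top-left  bias=+0
  edge (0, 22)→(12, 4): d=(12,-18) top-left  bias=+0
  edge (12, 4)→(6, 23): d=(-6,19) right/bottom  bias=-1
    (5,3)@(11, 7): e=[101,18,1] → X
    (6,3)@(13, 7): e=[103,54,-37] → .
    (4,4)@(9, 9): e=[87,6,27] → X
    (5,4)@(11, 9): e=[89,42,-11] → .
    (4,5)@(9, 11): e=[75,30,15] → X
    (5,5)@(11, 11): e=[77,66,-23] → .
    (3,6)@(7, 13): e=[61,18,41] → X
    (5,6)@(11, 13): e=[65,90,-35] → .
    (2,7)@(5, 15): e=[47,6,67] → X
    (4,7)@(9, 15): e=[51,78,-9] → .
    (2,8)@(5, 17): e=[35,30,55] → X
    (4,8)@(9, 17): e=[39,102,-21] → .
  covered (15 px):
    . . . . . . . . . . . .
    . . . . . . . . . . . .
    . . . . . . . . . . . .
    . . . . . X . . . . . .
    . . . . X . . . . . . .
    . . . . X . . . . . . .
    . . . X X . . . . . . .
    . . X X . . . . . . . .
    . . X X . . . . . . . .
    . X X X . . . . . . . .
    X X X . . . . . . . . .
    . . . . . . . . . . . .
T2:
  2·area = 148  (B↔C swapped to make it positive)
  edge (0, 10)→(12, 2): d=(12,-8) top-left  bias=+0
  edge (12, 2)→(5, 19): d=(-7,17) right/bottom  bias=-1
  edge (5, 19)→(0, 10): d=(-5,-9) top-left  bias=+0
    (5,1)@(11, 3): e=[4,10,134] → X
    (6,1)@(13, 3): e=[20,-24,152] → .
    (4,2)@(9, 5): e=[12,30,106] → X
    (5,2)@(11, 5): e=[28,-4,124] → .
    (2,3)@(5, 7): e=[4,84,60] → X
    (3,3)@(7, 7): e=[20,50,78] → X
    (5,3)@(11, 7): e=[52,-18,114] → .
    (1,4)@(3, 9): e=[12,104,32] → X
    (5,4)@(11, 9): e=[76,-32,104] → .
    (0,5)@(1, 11): e=[20,124,4] → X
    (4,5)@(9, 11): e=[84,-12,76] → .
    (0,6)@(1, 13): e=[44,110,-6] → .
    (2,9)@(5, 19): e=[148,0,0] → .  [on edge]
  covered (19 px):
    . . . . . . . . . . . .
    . . . . . X . . . . . .
    . . . . X . . . . . . .
    . . X X X . . . . . . .
    . X X X X . . . . . . .
    X X X X . . . . . . . .
    . X X X . . . . . . . .
    . X X . . . . . . . . .
    . . X . . . . . . . . .
    . . . . . . . . . . . .
    . . . . . . . . . . . .
    . . . . . . . . . . . .
T3:
  2·area = 68  (B↔C swapped to make it positive)
  edge (10, 0)→(12, 16): d=(2,16) right/bottom  bias=-1
  edge (12, 16)→(6, 2): d=(-6,-14) top-left  bias=+0
  edge (6, 2)→(10, 0): d=(4,-2) top-left  bias=+0
    (4,0)@(9, 1): e=[18,48,2] → X
    (5,0)@(11, 1): e=[-14,76,6] → .
    (3,1)@(7, 3): e=[54,8,6] → X
    (5,1)@(11, 3): e=[-10,64,14] → .
    (3,2)@(7, 5): e=[58,-4,14] → .
    (4,2)@(9, 5): e=[26,24,18] → X
    (5,2)@(11, 5): e=[-6,52,22] → .
    (4,3)@(9, 7): e=[30,12,26] → X
    (5,3)@(11, 7): e=[-2,40,30] → .
    (4,4)@(9, 9): e=[34,0,34] → X  [on edge]
    (5,4)@(11, 9): e=[2,28,38] → X
    (6,4)@(13, 9): e=[-30,56,42] → .
    (7,11)@(15, 23): e=[-34,0,102] → .  [on edge]
  covered (9 px):
    . . . . X . . . . . . .
    . . . X X . . . . . . .
    . . . . X . . . . . . .
    . . . . X . . . . . . .
    . . . . X X . . . . . .
    . . . . . X . . . . . .
    . . . . . X . . . . . .
    . . . . . . . . . . . .
    . . . . . . . . . . . .
    . . . . . . . . . . . .
    . . . . . . . . . . . .
    . . . . . . . . . . . .

Result: [[5,3],[4,4],[4,5],[3,6],[4,6],[2,7],[3,7],[2,8],[3,8],[1,9],[2,9],[3,9],[0,10],[1,10],[2,10]]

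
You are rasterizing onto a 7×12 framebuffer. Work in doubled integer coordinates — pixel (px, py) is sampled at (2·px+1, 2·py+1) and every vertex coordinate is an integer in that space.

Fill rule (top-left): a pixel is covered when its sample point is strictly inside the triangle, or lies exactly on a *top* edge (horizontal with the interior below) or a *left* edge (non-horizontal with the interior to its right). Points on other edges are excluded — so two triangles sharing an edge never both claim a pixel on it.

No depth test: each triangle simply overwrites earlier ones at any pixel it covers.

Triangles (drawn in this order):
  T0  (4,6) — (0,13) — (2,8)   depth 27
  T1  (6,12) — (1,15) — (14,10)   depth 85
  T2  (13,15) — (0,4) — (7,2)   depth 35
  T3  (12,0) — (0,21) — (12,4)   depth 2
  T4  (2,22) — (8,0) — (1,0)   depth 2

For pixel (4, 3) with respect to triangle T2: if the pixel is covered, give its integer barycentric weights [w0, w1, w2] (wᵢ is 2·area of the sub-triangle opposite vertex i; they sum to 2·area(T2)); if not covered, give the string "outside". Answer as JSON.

T0:
  2·area = 6
  edge (4, 6)→(0, 13): d=(-4,7) right/bottom  bias=-1
  edge (0, 13)→(2, 8): d=(2,-5) top-left  bias=+0
  edge (2, 8)→(4, 6): d=(2,-2) top-left  bias=+0
    (4,0)@(9, 1): e=[-15,21,0] → ·  [on edge]
    (3,1)@(7, 3): e=[-9,15,0] → ·  [on edge]
    (2,2)@(5, 5): e=[-3,9,0] → ·  [on edge]
    (1,3)@(3, 7): e=[3,3,0] → █  [on edge]
    (2,3)@(5, 7): e=[-11,13,4] → ·
    (0,4)@(1, 9): e=[9,-3,0] → ·  [on edge]
    (1,4)@(3, 9): e=[-5,7,4] → ·
    (0,5)@(1, 11): e=[1,1,4] → █
    (1,5)@(3, 11): e=[-13,11,8] → ·
    (0,6)@(1, 13): e=[-7,5,8] → ·
  covered (2 px):
    · · · · · · ·
    · · · · · · ·
    · · · · · · ·
    · █ · · · · ·
    · · · · · · ·
    █ · · · · · ·
    · · · · · · ·
    · · · · · · ·
    · · · · · · ·
    · · · · · · ·
    · · · · · · ·
    · · · · · · ·
T1:
  2·area = 14  (B↔C swapped to make it positive)
  edge (6, 12)→(14, 10): d=(8,-2) top-left  bias=+0
  edge (14, 10)→(1, 15): d=(-13,5) right/bottom  bias=-1
  edge (1, 15)→(6, 12): d=(5,-3) top-left  bias=+0
    (5,4)@(11, 9): e=[-14,28,0] → ·  [on edge]
    (5,5)@(11, 11): e=[2,2,10] → █
    (6,5)@(13, 11): e=[6,-8,16] → ·
    (2,6)@(5, 13): e=[6,6,2] → █
    (3,6)@(7, 13): e=[10,-4,8] → ·
    (5,6)@(11, 13): e=[18,-24,20] → ·
    (0,7)@(1, 15): e=[14,0,0] → ·  [on edge]
    (2,7)@(5, 15): e=[22,-20,12] → ·
  covered (2 px):
    · · · · · · ·
    · · · · · · ·
    · · · · · · ·
    · · · · · · ·
    · · · · · · ·
    · · · · · █ ·
    · · █ · · · ·
    · · · · · · ·
    · · · · · · ·
    · · · · · · ·
    · · · · · · ·
    · · · · · · ·
T2:
  2·area = 103
  edge (13, 15)→(0, 4): d=(-13,-11) top-left  bias=+0
  edge (0, 4)→(7, 2): d=(7,-2) top-left  bias=+0
  edge (7, 2)→(13, 15): d=(6,13) right/bottom  bias=-1
    (2,1)@(5, 3): e=[68,3,32] → █
    (3,1)@(7, 3): e=[90,7,6] → █
    (4,1)@(9, 3): e=[112,11,-20] → ·
    (1,2)@(3, 5): e=[20,13,70] → █
    (4,2)@(9, 5): e=[86,25,-8] → ·
    (1,3)@(3, 7): e=[-6,27,82] → ·
    (2,3)@(5, 7): e=[16,31,56] → █
    (4,3)@(9, 7): e=[60,39,4] → █
    (5,3)@(11, 7): e=[82,43,-22] → ·
    (2,4)@(5, 9): e=[-10,45,68] → ·
    (3,4)@(7, 9): e=[12,49,42] → █
    (5,4)@(11, 9): e=[56,57,-10] → ·
    (6,7)@(13, 15): e=[0,103,0] → ·  [on edge]
  covered (13 px):
    · · · · · · ·
    · · █ █ · · ·
    · █ █ █ · · ·
    · · █ █ █ · ·
    · · · █ █ · ·
    · · · · █ █ ·
    · · · · · █ ·
    · · · · · · ·
    · · · · · · ·
    · · · · · · ·
    · · · · · · ·
    · · · · · · ·
T3:
  2·area = 48  (B↔C swapped to make it positive)
  edge (12, 0)→(12, 4): d=(0,4) right/bottom  bias=-1
  edge (12, 4)→(0, 21): d=(-12,17) right/bottom  bias=-1
  edge (0, 21)→(12, 0): d=(12,-21) top-left  bias=+0
    (5,1)@(11, 3): e=[4,29,15] → █
    (6,1)@(13, 3): e=[-4,-5,57] → ·
    (5,2)@(11, 5): e=[4,5,39] → █
    (6,2)@(13, 5): e=[-4,-29,81] → ·
    (4,3)@(9, 7): e=[12,15,21] → █
    (5,3)@(11, 7): e=[4,-19,63] → ·
    (3,4)@(7, 9): e=[20,25,3] → █
    (4,4)@(9, 9): e=[12,-9,45] → ·
    (3,5)@(7, 11): e=[20,1,27] → █
    (4,5)@(9, 11): e=[12,-33,69] → ·
    (2,6)@(5, 13): e=[28,11,9] → █
    (3,6)@(7, 13): e=[20,-23,51] → ·
  covered (6 px):
    · · · · · · ·
    · · · · · █ ·
    · · · · · █ ·
    · · · · █ · ·
    · · · █ · · ·
    · · · █ · · ·
    · · █ · · · ·
    · · · · · · ·
    · · · · · · ·
    · · · · · · ·
    · · · · · · ·
    · · · · · · ·
T4:
  2·area = 154  (B↔C swapped to make it positive)
  edge (2, 22)→(1, 0): d=(-1,-22) top-left  bias=+0
  edge (1, 0)→(8, 0): d=(7,0) top-left  bias=+0
  edge (8, 0)→(2, 22): d=(-6,22) right/bottom  bias=-1
    (1,0)@(3, 1): e=[43,7,104] → █
    (2,0)@(5, 1): e=[87,7,60] → █
    (3,0)@(7, 1): e=[131,7,16] → █
    (4,0)@(9, 1): e=[175,7,-28] → ·
    (1,1)@(3, 3): e=[41,21,92] → █
    (4,1)@(9, 3): e=[173,21,-40] → ·
    (1,2)@(3, 5): e=[39,35,80] → █
    (3,2)@(7, 5): e=[127,35,-8] → ·
    (1,3)@(3, 7): e=[37,49,68] → █
    (3,3)@(7, 7): e=[125,49,-20] → ·
    (1,4)@(3, 9): e=[35,63,56] → █
    (3,4)@(7, 9): e=[123,63,-32] → ·
    (2,5)@(5, 11): e=[77,77,0] → ·  [on edge]
  covered (16 px):
    · █ █ █ · · ·
    · █ █ █ · · ·
    · █ █ · · · ·
    · █ █ · · · ·
    · █ █ · · · ·
    · █ · · · · ·
    · █ · · · · ·
    · █ · · · · ·
    · █ · · · · ·
    · · · · · · ·
    · · · · · · ·
    · · · · · · ·

Answer: [39,4,60]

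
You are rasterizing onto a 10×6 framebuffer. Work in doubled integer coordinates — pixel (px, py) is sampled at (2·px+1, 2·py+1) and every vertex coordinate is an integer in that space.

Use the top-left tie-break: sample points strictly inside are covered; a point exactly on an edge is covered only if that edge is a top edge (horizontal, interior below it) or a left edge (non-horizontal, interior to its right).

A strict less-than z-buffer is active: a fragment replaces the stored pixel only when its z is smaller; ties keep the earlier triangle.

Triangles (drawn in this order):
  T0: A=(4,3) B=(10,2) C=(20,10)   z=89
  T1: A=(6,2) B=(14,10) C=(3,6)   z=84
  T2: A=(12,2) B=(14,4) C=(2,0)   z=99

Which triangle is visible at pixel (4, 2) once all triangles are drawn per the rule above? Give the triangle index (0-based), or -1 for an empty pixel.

T0:
  2·area = 58
  edge (4, 3)→(10, 2): d=(6,-1) top-left  bias=+0
  edge (10, 2)→(20, 10): d=(10,8) right/bottom  bias=-1
  edge (20, 10)→(4, 3): d=(-16,-7) top-left  bias=+0
    (2,1)@(5, 3): e=[1,50,7] → █
    (3,1)@(7, 3): e=[3,34,21] → █
    (4,1)@(9, 3): e=[5,18,35] → █
    (5,1)@(11, 3): e=[7,2,49] → █
    (6,1)@(13, 3): e=[9,-14,63] → ·
    (2,2)@(5, 5): e=[13,70,-25] → ·
    (3,2)@(7, 5): e=[15,54,-11] → ·
    (4,2)@(9, 5): e=[17,38,3] → █
    (6,2)@(13, 5): e=[21,6,31] → █
    (7,2)@(15, 5): e=[23,-10,45] → ·
    (4,3)@(9, 7): e=[29,58,-29] → ·
    (5,3)@(11, 7): e=[31,42,-15] → ·
  covered (8 px):
    · · · · · · · · · ·
    · · █ █ █ █ · · · ·
    · · · · █ █ █ · · ·
    · · · · · · · █ · ·
    · · · · · · · · · ·
    · · · · · · · · · ·
T1:
  2·area = 56
  edge (6, 2)→(14, 10): d=(8,8) right/bottom  bias=-1
  edge (14, 10)→(3, 6): d=(-11,-4) top-left  bias=+0
  edge (3, 6)→(6, 2): d=(3,-4) top-left  bias=+0
    (2,0)@(5, 1): e=[0,63,-7] → ·  [on edge]
    (3,1)@(7, 3): e=[0,49,7] → ·  [on edge]
    (2,2)@(5, 5): e=[32,19,5] → █
    (3,2)@(7, 5): e=[16,27,13] → █
    (4,2)@(9, 5): e=[0,35,21] → ·  [on edge]
    (2,3)@(5, 7): e=[48,-3,11] → ·
    (3,3)@(7, 7): e=[32,5,19] → █
    (4,3)@(9, 7): e=[16,13,27] → █
    (5,3)@(11, 7): e=[0,21,35] → ·  [on edge]
    (3,4)@(7, 9): e=[48,-17,25] → ·
    (4,4)@(9, 9): e=[32,-9,33] → ·
    (6,4)@(13, 9): e=[0,7,49] → ·  [on edge]
    (7,5)@(15, 11): e=[0,-7,63] → ·  [on edge]
  covered (4 px):
    · · · · · · · · · ·
    · · · · · · · · · ·
    · · █ █ · · · · · ·
    · · · █ █ · · · · ·
    · · · · · · · · · ·
    · · · · · · · · · ·
T2:
  2·area = 16
  edge (12, 2)→(14, 4): d=(2,2) right/bottom  bias=-1
  edge (14, 4)→(2, 0): d=(-12,-4) top-left  bias=+0
  edge (2, 0)→(12, 2): d=(10,2) right/bottom  bias=-1
    (2,0)@(5, 1): e=[12,0,4] → █  [on edge]
    (3,0)@(7, 1): e=[8,8,0] → ·  [on edge]
    (5,0)@(11, 1): e=[0,24,-8] → ·  [on edge]
    (2,1)@(5, 3): e=[16,-24,24] → ·
    (5,1)@(11, 3): e=[4,0,12] → █  [on edge]
    (6,1)@(13, 3): e=[0,8,8] → ·  [on edge]
    (8,1)@(17, 3): e=[-8,24,0] → ·  [on edge]
    (5,2)@(11, 5): e=[8,-24,32] → ·
    (7,2)@(15, 5): e=[0,-8,24] → ·  [on edge]
    (8,2)@(17, 5): e=[-4,0,20] → ·  [on edge]
    (8,3)@(17, 7): e=[0,-24,40] → ·  [on edge]
    (9,4)@(19, 9): e=[0,-40,56] → ·  [on edge]
  covered (2 px):
    · · █ · · · · · · ·
    · · · · · █ · · · ·
    · · · · · · · · · ·
    · · · · · · · · · ·
    · · · · · · · · · ·
    · · · · · · · · · ·

Z-buffer (winner per pixel, '.' = empty):
  . . 2 . . . . . . .
  . . 0 0 0 0 . . . .
  . . 1 1 0 0 0 . . .
  . . . 1 1 . . 0 . .
  . . . . . . . . . .
  . . . . . . . . . .

Answer: 0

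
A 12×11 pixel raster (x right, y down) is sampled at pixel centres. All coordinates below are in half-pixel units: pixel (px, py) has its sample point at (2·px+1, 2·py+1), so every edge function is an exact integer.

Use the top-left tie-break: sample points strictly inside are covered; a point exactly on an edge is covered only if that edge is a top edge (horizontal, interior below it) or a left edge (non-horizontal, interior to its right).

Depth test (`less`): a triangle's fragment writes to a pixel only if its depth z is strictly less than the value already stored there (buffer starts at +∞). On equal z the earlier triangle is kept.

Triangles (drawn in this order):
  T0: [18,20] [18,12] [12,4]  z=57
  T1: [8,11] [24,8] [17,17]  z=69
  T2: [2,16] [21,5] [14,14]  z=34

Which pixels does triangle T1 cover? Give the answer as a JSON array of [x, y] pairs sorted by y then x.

T0:
  2·area = 48  (B↔C swapped to make it positive)
  edge (18, 20)→(12, 4): d=(-6,-16) top-left  bias=+0
  edge (12, 4)→(18, 12): d=(6,8) right/bottom  bias=-1
  edge (18, 12)→(18, 20): d=(0,8) right/bottom  bias=-1
    (7,4)@(15, 9): e=[18,6,24] → #
    (8,4)@(17, 9): e=[50,-10,8] → ·
    (7,5)@(15, 11): e=[6,18,24] → #
    (8,5)@(17, 11): e=[38,2,8] → #
    (9,5)@(19, 11): e=[70,-14,-8] → ·
    (7,6)@(15, 13): e=[-6,30,24] → ·
    (8,6)@(17, 13): e=[26,14,8] → #
    (9,6)@(19, 13): e=[58,-2,-8] → ·
    (8,7)@(17, 15): e=[14,26,8] → #
    (9,7)@(19, 15): e=[46,10,-8] → ·
    (8,8)@(17, 17): e=[2,38,8] → #
    (9,8)@(19, 17): e=[34,22,-8] → ·
  covered (6 px):
    · · · · · · · · · · · ·
    · · · · · · · · · · · ·
    · · · · · · · · · · · ·
    · · · · · · · · · · · ·
    · · · · · · · # · · · ·
    · · · · · · · # # · · ·
    · · · · · · · · # · · ·
    · · · · · · · · # · · ·
    · · · · · · · · # · · ·
    · · · · · · · · · · · ·
    · · · · · · · · · · · ·
T1:
  2·area = 123
  edge (8, 11)→(24, 8): d=(16,-3) top-left  bias=+0
  edge (24, 8)→(17, 17): d=(-7,9) right/bottom  bias=-1
  edge (17, 17)→(8, 11): d=(-9,-6) top-left  bias=+0
    (2,4)@(5, 9): e=[-41,164,0] → ·  [on edge]
    (9,4)@(19, 9): e=[1,38,84] → #
    (10,4)@(21, 9): e=[7,20,96] → #
    (11,4)@(23, 9): e=[13,2,108] → #
    (4,5)@(9, 11): e=[3,114,6] → #
    (5,5)@(11, 11): e=[9,96,18] → #
    (6,5)@(13, 11): e=[15,78,30] → #
    (7,5)@(15, 11): e=[21,60,42] → #
    (8,5)@(17, 11): e=[27,42,54] → #
    (11,5)@(23, 11): e=[45,-12,90] → ·
    (4,6)@(9, 13): e=[35,100,-12] → ·
    (5,6)@(11, 13): e=[41,82,0] → #  [on edge]
    (8,8)@(17, 17): e=[123,0,0] → ·  [on edge]
    (11,10)@(23, 21): e=[205,-82,0] → ·  [on edge]
  covered (17 px):
    · · · · · · · · · · · ·
    · · · · · · · · · · · ·
    · · · · · · · · · · · ·
    · · · · · · · · · · · ·
    · · · · · · · · · # # #
    · · · · # # # # # # # ·
    · · · · · # # # # # · ·
    · · · · · · · # # · · ·
    · · · · · · · · · · · ·
    · · · · · · · · · · · ·
    · · · · · · · · · · · ·
T2:
  2·area = 94
  edge (2, 16)→(21, 5): d=(19,-11) top-left  bias=+0
  edge (21, 5)→(14, 14): d=(-7,9) right/bottom  bias=-1
  edge (14, 14)→(2, 16): d=(-12,2) right/bottom  bias=-1
    (10,2)@(21, 5): e=[0,0,94] → ·  [on edge]
    (9,3)@(19, 7): e=[16,4,74] → #
    (10,3)@(21, 7): e=[38,-14,70] → ·
    (7,4)@(15, 9): e=[10,26,58] → #
    (8,4)@(17, 9): e=[32,8,54] → #
    (9,4)@(19, 9): e=[54,-10,50] → ·
    (5,5)@(11, 11): e=[4,48,42] → #
    (6,5)@(13, 11): e=[26,30,38] → #
    (8,5)@(17, 11): e=[70,-6,30] → ·
    (4,6)@(9, 13): e=[20,52,22] → #
    (7,6)@(15, 13): e=[86,-2,10] → ·
    (2,7)@(5, 15): e=[14,74,6] → #
  covered (11 px):
    · · · · · · · · · · · ·
    · · · · · · · · · · · ·
    · · · · · · · · · · · ·
    · · · · · · · · · # · ·
    · · · · · · · # # · · ·
    · · · · · # # # · · · ·
    · · · · # # # · · · · ·
    · · # # · · · · · · · ·
    · · · · · · · · · · · ·
    · · · · · · · · · · · ·
    · · · · · · · · · · · ·

Answer: [[9,4],[10,4],[11,4],[4,5],[5,5],[6,5],[7,5],[8,5],[9,5],[10,5],[5,6],[6,6],[7,6],[8,6],[9,6],[7,7],[8,7]]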